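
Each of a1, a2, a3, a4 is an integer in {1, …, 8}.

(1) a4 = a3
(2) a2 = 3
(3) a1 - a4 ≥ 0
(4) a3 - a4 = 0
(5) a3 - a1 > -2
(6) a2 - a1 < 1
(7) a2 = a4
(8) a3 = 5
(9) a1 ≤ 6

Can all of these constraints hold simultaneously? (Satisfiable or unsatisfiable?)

Constraint 2 fixes a2 = 3 and constraint 8 fixes a3 = 5. Constraints 1 and 7 give a2 = a4 = a3, so a2 = a3. But 3 ≠ 5 — contradiction.

Unsatisfiable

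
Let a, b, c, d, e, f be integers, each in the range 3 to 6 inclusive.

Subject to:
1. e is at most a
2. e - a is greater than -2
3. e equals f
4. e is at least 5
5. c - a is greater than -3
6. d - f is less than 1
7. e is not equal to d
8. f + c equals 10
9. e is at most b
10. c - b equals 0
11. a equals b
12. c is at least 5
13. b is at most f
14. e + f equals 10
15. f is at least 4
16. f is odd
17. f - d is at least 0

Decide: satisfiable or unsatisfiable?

Satisfiable

One satisfying assignment is a = 5, b = 5, c = 5, d = 3, e = 5, f = 5.
For the less obvious constraints — constraint 2: e - a = 0; constraint 5: c - a = 0; constraint 6: d - f = -2 — and the others hold by inspection.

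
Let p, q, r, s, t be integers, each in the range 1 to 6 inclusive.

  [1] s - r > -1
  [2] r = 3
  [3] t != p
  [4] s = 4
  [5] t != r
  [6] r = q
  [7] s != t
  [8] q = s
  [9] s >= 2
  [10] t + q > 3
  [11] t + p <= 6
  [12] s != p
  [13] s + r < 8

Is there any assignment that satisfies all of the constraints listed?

Constraint 2 fixes r = 3 and constraint 4 fixes s = 4. Constraints 6 and 8 give r = q = s, so r = s. But 3 ≠ 4 — contradiction.

Unsatisfiable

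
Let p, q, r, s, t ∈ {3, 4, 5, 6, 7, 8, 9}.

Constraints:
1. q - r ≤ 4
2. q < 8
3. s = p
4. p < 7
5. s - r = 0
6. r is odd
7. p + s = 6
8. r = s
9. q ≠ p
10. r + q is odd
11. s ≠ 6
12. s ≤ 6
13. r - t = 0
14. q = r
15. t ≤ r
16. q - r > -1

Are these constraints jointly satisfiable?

From constraints 3, 8, and 14, q = r = s = p, so q = p. But constraint 9 says q ≠ p. Contradiction.

Unsatisfiable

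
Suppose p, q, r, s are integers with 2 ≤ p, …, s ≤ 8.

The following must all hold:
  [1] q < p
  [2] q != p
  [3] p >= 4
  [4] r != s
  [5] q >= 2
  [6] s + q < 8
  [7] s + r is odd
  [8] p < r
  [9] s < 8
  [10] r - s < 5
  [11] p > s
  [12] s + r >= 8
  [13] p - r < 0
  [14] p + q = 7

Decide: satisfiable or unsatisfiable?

Satisfiable

The assignment p = 4, q = 3, r = 6, s = 3 works:
  constraint 6 holds since s + q = 6.
  constraint 10 holds since r - s = 3.
  constraint 12 holds since s + r = 9.
The rest check out directly.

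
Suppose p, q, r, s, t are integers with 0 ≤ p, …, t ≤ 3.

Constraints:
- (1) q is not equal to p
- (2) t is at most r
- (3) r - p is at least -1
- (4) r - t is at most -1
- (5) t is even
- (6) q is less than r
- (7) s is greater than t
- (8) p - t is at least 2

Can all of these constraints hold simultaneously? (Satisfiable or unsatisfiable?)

Constraints 3, 4, and 8 give p − t ≥ 2, t − r ≥ 1, r − p ≥ -1.
Adding all 3 inequalities: the left sides telescope to 0, and the right sides sum to 2 + 1 + (-1) = 2. So 0 ≥ 2, which is false.

Unsatisfiable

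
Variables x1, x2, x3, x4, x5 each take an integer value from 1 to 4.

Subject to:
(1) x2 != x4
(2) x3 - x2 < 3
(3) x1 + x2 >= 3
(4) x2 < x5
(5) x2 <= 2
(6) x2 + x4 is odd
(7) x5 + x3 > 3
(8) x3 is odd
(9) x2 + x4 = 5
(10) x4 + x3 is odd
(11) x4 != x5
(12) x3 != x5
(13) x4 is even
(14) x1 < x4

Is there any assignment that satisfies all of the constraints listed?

Try x1 = 3, x2 = 1, x3 = 3, x4 = 4, x5 = 2.
Check constraint 2: x3 - x2 = 2; constraint 3: x1 + x2 = 4; constraint 7: x5 + x3 = 5. The remaining constraints are straightforward to verify.

Satisfiable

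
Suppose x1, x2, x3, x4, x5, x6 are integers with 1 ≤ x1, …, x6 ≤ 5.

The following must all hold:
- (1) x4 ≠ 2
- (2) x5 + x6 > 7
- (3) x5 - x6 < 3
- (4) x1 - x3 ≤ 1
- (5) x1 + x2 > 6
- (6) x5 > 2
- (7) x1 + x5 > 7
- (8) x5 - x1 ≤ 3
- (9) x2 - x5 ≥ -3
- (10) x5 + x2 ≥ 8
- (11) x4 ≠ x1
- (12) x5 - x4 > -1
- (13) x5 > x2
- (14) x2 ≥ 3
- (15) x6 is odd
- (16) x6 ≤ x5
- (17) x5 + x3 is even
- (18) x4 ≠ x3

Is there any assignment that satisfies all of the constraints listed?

Satisfiable

The assignment x1 = 5, x2 = 4, x3 = 5, x4 = 3, x5 = 5, x6 = 5 works:
  constraint 2 holds since x5 + x6 = 10.
  constraint 3 holds since x5 - x6 = 0.
  constraint 4 holds since x1 - x3 = 0.
The rest check out directly.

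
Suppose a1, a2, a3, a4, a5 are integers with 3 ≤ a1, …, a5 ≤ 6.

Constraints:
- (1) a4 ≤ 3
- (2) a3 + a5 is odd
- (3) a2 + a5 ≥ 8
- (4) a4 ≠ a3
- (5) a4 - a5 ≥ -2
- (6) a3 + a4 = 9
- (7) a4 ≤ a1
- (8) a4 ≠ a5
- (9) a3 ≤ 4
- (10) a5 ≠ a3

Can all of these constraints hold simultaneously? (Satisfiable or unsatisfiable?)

Unsatisfiable

From constraint 9: a3 ≤ 4. From constraint 1: a4 ≤ 3. Hence a3 + a4 ≤ 7. But constraint 6 requires a3 + a4 = 9, and 9 > 7. Contradiction.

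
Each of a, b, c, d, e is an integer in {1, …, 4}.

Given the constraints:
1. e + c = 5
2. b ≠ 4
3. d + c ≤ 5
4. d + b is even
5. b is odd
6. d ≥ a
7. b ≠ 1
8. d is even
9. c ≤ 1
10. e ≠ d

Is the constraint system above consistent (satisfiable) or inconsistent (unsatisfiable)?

Constraint 8 makes d even and constraint 5 makes b odd, so d + b must be odd. Constraint 4 says d + b is even — contradiction.

Unsatisfiable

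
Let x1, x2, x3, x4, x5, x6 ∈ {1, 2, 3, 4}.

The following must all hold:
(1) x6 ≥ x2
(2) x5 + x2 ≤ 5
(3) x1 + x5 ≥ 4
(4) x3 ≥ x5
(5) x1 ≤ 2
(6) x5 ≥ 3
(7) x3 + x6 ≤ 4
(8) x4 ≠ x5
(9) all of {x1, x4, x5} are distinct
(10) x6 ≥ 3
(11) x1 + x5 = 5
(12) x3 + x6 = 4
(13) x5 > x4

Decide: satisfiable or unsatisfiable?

From constraints 4 and 6: x3 ≥ x5 ≥ 3. From constraint 10: x6 ≥ 3. Hence x3 + x6 ≥ 6. But constraint 7 requires x3 + x6 ≤ 4, and 4 < 6. Contradiction.

Unsatisfiable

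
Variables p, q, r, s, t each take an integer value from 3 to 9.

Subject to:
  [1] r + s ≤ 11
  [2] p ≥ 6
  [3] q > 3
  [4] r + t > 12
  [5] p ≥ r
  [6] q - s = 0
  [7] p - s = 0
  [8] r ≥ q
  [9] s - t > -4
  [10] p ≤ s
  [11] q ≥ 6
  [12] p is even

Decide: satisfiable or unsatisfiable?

Unsatisfiable

From constraints 8 and 11: r ≥ q ≥ 6. From constraints 2 and 10: s ≥ p ≥ 6. Hence r + s ≥ 12. But constraint 1 requires r + s ≤ 11, and 11 < 12. Contradiction.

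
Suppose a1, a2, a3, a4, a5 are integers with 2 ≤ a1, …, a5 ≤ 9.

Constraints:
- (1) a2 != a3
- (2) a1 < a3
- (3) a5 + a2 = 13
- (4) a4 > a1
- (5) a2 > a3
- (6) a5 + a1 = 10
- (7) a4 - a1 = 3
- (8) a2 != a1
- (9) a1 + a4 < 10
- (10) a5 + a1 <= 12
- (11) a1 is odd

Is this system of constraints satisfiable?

Satisfiable

Try a1 = 3, a2 = 6, a3 = 4, a4 = 6, a5 = 7.
Check constraint 3: a5 + a2 = 13; constraint 6: a5 + a1 = 10; constraint 7: a4 - a1 = 3. The remaining constraints are straightforward to verify.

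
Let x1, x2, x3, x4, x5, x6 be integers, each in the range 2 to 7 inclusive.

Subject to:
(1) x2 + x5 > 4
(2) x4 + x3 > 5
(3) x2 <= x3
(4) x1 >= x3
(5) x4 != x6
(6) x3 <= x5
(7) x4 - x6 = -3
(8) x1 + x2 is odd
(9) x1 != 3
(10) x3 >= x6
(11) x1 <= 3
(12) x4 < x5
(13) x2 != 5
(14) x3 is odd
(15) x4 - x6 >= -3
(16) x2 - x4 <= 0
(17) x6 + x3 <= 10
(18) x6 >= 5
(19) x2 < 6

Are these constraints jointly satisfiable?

From constraints 10 and 18: x3 ≥ x6 and x6 ≥ 5, so x3 ≥ 5. From constraints 4 and 11: x3 ≤ x1 and x1 ≤ 3, so x3 ≤ 3. But 3 < 5, so no value of x3 works.

Unsatisfiable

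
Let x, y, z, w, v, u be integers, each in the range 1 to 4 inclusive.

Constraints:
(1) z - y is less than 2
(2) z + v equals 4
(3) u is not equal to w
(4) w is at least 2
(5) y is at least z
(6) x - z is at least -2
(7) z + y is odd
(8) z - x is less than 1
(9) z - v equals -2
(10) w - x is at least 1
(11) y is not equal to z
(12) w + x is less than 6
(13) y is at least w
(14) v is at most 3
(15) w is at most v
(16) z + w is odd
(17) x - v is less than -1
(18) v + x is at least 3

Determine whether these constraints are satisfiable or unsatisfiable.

Setting (x, y, z, w, v, u) = (1, 2, 1, 2, 3, 3) satisfies everything: constraint 1: z - y = -1; constraint 2: z + v = 4; constraint 6: x - z = 0, and the others follow.

Satisfiable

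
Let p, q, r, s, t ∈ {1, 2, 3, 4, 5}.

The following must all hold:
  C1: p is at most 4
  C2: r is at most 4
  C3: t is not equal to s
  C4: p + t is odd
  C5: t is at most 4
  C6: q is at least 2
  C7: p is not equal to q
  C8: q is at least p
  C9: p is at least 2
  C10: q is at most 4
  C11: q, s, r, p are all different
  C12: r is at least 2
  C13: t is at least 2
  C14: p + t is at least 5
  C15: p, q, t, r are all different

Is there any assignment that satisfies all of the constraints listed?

Unsatisfiable

Constraints 1, 2, 5, 6, 9, 10, 12, and 13 confine each of p, q, t, r to the 3 values {2, …, 4}.
Constraint 15 requires all 4 of them to be distinct, but only 3 values are available — impossible by the pigeonhole principle.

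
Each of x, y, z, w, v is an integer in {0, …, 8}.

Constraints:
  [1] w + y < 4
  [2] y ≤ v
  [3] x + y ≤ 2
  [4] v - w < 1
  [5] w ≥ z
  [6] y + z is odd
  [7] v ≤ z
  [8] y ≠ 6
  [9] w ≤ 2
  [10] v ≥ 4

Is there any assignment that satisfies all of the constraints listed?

From constraints 7 and 10: z ≥ v and v ≥ 4, so z ≥ 4. From constraints 5 and 9: z ≤ w and w ≤ 2, so z ≤ 2. But 2 < 4, so no value of z works.

Unsatisfiable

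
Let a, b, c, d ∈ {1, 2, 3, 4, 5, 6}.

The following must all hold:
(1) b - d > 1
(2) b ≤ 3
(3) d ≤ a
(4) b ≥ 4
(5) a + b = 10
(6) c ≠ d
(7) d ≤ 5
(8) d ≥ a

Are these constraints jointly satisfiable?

Unsatisfiable

From constraints 7 and 8: a ≤ d ≤ 5. From constraint 2: b ≤ 3. Hence a + b ≤ 8. But constraint 5 requires a + b = 10, and 10 > 8. Contradiction.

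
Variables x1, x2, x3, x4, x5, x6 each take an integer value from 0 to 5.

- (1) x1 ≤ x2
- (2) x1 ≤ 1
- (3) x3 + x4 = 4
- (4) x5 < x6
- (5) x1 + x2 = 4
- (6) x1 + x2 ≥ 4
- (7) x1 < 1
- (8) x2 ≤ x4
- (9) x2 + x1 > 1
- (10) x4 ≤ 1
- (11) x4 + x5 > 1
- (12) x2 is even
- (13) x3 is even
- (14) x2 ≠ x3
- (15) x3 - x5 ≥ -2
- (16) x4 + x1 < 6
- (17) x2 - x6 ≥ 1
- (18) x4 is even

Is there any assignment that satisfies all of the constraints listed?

Unsatisfiable

From constraint 2: x1 ≤ 1. From constraints 8 and 10: x2 ≤ x4 ≤ 1. Hence x1 + x2 ≤ 2. But constraint 5 requires x1 + x2 = 4, and 4 > 2. Contradiction.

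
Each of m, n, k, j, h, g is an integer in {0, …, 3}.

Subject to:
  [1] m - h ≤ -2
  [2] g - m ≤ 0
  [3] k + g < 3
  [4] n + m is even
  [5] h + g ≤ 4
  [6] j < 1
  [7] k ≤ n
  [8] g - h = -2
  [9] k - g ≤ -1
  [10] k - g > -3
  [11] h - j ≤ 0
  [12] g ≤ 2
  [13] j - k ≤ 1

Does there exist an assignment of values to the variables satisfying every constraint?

Unsatisfiable

Constraints 1, 2, 9, 11, and 13 give h − m ≥ 2, m − g ≥ 0, g − k ≥ 1, k − j ≥ -1, j − h ≥ 0.
Adding all 5 inequalities: the left sides telescope to 0, and the right sides sum to 2 + 0 + 1 + (-1) + 0 = 2. So 0 ≥ 2, which is false.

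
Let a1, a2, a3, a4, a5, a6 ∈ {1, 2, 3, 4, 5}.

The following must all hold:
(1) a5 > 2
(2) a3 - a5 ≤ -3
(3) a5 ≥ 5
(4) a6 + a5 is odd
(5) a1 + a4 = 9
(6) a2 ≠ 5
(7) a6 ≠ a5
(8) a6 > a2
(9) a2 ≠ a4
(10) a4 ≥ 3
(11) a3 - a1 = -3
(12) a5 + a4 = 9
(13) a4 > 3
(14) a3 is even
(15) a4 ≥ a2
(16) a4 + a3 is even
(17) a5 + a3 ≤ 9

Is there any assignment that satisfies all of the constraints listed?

Satisfiable

One satisfying assignment is a1 = 5, a2 = 3, a3 = 2, a4 = 4, a5 = 5, a6 = 4.
For the less obvious constraints — constraint 2: a3 - a5 = -3; constraint 5: a1 + a4 = 9 — and the others hold by inspection.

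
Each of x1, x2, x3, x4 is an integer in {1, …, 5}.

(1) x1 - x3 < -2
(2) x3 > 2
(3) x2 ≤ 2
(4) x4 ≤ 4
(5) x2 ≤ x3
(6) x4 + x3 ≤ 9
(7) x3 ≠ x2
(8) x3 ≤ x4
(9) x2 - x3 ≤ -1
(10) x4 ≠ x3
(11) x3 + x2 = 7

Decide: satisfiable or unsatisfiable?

Unsatisfiable

From constraints 4 and 8: x3 ≤ x4 ≤ 4. From constraint 3: x2 ≤ 2. Hence x3 + x2 ≤ 6. But constraint 11 requires x3 + x2 = 7, and 7 > 6. Contradiction.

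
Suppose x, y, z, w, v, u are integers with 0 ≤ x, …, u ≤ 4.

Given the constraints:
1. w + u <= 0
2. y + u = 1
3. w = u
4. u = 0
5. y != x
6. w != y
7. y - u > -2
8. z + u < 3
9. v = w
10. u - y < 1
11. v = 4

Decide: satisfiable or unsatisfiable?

Unsatisfiable

Constraint 11 fixes v = 4 and constraint 4 fixes u = 0. Constraints 3 and 9 give v = w = u, so v = u. But 4 ≠ 0 — contradiction.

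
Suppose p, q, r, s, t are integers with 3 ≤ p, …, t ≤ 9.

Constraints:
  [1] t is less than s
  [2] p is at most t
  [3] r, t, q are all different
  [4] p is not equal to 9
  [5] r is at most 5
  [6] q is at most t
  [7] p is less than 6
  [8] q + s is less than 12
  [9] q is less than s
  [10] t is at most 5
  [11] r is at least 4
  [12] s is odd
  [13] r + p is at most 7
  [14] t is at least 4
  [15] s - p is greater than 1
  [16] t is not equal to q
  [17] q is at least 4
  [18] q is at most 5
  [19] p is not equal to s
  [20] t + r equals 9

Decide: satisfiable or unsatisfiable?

Constraints 5, 10, 11, 14, 17, and 18 confine each of r, t, q to the 2 values {4, 5}.
Constraint 3 requires all 3 of them to be distinct, but only 2 values are available — impossible by the pigeonhole principle.

Unsatisfiable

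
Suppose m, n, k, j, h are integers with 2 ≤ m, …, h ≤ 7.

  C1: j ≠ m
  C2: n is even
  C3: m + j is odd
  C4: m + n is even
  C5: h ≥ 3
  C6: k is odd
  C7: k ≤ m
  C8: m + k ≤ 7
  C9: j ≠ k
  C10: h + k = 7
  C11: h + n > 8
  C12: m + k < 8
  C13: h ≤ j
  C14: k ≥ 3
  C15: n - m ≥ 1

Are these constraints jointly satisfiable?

Take m = 4, n = 6, k = 3, j = 5, h = 4. Then constraint 8: m + k = 7; constraint 10: h + k = 7, and every other listed constraint is also met.

Satisfiable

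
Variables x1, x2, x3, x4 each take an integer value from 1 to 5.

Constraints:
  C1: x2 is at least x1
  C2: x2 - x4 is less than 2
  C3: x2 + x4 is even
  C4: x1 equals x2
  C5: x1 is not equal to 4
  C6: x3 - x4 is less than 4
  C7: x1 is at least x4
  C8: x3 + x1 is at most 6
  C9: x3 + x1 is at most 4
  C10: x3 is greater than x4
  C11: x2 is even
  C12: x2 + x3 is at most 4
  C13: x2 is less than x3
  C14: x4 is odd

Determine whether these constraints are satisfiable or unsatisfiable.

Constraint 11 makes x2 even and constraint 14 makes x4 odd, so x2 + x4 must be odd. Constraint 3 says x2 + x4 is even — contradiction.

Unsatisfiable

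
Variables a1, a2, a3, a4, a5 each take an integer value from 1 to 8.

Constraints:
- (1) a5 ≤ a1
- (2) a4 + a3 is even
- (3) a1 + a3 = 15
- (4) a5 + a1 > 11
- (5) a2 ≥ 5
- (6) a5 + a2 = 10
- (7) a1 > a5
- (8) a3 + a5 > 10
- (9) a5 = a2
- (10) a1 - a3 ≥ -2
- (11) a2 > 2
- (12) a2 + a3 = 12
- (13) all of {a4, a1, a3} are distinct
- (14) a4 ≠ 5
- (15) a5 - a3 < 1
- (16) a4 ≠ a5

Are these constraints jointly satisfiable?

Satisfiable

Take a1 = 8, a2 = 5, a3 = 7, a4 = 1, a5 = 5. Then constraint 3: a1 + a3 = 15; constraint 4: a5 + a1 = 13, and every other listed constraint is also met.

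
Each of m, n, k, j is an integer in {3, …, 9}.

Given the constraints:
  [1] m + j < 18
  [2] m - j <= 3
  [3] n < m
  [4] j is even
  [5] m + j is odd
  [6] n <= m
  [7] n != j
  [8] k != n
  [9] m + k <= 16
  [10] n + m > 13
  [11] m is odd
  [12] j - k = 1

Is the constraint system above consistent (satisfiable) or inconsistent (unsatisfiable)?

Satisfiable

Try m = 9, n = 5, k = 7, j = 8.
Check constraint 1: m + j = 17; constraint 2: m - j = 1; constraint 9: m + k = 16. The remaining constraints are straightforward to verify.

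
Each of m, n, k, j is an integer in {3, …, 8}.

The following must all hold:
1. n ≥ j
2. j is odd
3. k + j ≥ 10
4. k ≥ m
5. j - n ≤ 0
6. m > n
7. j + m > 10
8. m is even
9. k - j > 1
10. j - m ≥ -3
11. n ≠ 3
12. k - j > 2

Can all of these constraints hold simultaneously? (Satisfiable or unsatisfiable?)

Satisfiable

Try m = 8, n = 6, k = 8, j = 5.
Check constraint 3: k + j = 13; constraint 5: j - n = -1. The remaining constraints are straightforward to verify.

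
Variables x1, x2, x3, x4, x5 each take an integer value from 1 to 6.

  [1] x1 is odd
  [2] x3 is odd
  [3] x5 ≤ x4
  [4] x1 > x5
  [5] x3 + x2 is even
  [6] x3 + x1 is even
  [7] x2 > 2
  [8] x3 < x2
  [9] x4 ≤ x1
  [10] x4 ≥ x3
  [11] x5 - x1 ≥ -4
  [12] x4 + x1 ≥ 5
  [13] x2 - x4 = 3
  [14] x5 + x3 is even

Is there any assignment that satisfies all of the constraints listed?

The assignment x1 = 5, x2 = 5, x3 = 1, x4 = 2, x5 = 1 works:
  constraint 11 holds since x5 - x1 = -4.
  constraint 12 holds since x4 + x1 = 7.
The rest check out directly.

Satisfiable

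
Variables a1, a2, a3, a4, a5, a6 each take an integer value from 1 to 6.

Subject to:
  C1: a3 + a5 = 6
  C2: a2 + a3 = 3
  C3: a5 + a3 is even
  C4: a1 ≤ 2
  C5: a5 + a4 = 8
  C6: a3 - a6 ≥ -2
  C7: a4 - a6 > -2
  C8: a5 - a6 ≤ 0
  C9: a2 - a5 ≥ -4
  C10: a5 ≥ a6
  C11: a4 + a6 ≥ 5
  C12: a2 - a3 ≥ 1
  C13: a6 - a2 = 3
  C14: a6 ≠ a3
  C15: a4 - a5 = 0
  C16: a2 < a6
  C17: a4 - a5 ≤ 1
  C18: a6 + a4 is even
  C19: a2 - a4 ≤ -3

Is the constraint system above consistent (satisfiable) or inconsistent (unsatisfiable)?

Constraints 6, 8, 12, 17, and 19 give a2 − a3 ≥ 1, a3 − a6 ≥ -2, a6 − a5 ≥ 0, a5 − a4 ≥ -1, a4 − a2 ≥ 3.
Adding all 5 inequalities: the left sides telescope to 0, and the right sides sum to 1 + (-2) + 0 + (-1) + 3 = 1. So 0 ≥ 1, which is false.

Unsatisfiable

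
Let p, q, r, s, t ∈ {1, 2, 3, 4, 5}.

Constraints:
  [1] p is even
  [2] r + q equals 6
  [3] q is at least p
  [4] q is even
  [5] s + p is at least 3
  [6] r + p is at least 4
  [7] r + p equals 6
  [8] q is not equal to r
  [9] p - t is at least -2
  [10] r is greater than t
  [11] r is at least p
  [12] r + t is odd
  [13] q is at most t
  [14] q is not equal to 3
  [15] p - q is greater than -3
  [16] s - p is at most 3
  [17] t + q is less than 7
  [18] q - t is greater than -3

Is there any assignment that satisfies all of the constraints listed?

Satisfiable

One satisfying assignment is p = 2, q = 2, r = 4, s = 4, t = 3.
For the less obvious constraints — constraint 2: r + q = 6; constraint 5: s + p = 6; constraint 6: r + p = 6 — and the others hold by inspection.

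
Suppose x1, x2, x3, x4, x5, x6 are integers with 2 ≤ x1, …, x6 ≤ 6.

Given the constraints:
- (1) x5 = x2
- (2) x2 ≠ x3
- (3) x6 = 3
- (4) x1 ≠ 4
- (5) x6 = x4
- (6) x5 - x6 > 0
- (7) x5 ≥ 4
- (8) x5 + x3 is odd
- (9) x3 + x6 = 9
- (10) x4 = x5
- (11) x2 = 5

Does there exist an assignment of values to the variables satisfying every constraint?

Unsatisfiable

Constraint 3 fixes x6 = 3 and constraint 11 fixes x2 = 5. Constraints 1, 5, and 10 give x6 = x4 = x5 = x2, so x6 = x2. But 3 ≠ 5 — contradiction.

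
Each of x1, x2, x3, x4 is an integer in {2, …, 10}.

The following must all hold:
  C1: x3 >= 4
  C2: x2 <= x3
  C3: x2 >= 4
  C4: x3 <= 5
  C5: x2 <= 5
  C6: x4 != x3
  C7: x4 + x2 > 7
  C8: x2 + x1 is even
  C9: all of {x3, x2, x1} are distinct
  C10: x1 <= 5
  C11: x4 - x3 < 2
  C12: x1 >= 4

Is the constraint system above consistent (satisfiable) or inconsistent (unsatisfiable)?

Unsatisfiable

Constraints 1, 3, 4, 5, 10, and 12 confine each of x3, x2, x1 to the 2 values {4, 5}.
Constraint 9 requires all 3 of them to be distinct, but only 2 values are available — impossible by the pigeonhole principle.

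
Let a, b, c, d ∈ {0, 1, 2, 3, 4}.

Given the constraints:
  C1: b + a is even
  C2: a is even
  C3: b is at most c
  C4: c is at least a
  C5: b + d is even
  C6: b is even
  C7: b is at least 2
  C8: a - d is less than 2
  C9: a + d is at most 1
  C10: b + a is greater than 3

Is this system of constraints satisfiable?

Satisfiable

One satisfying assignment is a = 0, b = 4, c = 4, d = 0.
For the less obvious constraints — constraint 8: a - d = 0; constraint 9: a + d = 0 — and the others hold by inspection.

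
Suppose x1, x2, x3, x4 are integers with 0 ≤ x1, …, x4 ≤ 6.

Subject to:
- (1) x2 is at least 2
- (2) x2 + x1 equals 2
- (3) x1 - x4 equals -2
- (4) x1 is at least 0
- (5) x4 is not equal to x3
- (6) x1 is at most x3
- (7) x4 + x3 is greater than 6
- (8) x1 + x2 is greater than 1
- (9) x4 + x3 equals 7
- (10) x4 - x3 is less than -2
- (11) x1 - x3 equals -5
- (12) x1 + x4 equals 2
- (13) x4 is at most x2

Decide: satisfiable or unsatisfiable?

Try x1 = 0, x2 = 2, x3 = 5, x4 = 2.
Check constraint 2: x2 + x1 = 2; constraint 3: x1 - x4 = -2; constraint 7: x4 + x3 = 7. The remaining constraints are straightforward to verify.

Satisfiable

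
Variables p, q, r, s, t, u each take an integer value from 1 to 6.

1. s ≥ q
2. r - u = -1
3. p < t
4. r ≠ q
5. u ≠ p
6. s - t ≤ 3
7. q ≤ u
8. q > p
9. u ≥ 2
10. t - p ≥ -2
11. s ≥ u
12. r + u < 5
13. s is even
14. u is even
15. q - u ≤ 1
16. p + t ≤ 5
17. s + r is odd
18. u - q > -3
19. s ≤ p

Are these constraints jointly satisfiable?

Constraints 7, 8, 11, and 19 give p < q, q ≤ u, u ≤ s, s ≤ p. Chaining: p < q ≤ u ≤ s ≤ p, which forces p < p — impossible.

Unsatisfiable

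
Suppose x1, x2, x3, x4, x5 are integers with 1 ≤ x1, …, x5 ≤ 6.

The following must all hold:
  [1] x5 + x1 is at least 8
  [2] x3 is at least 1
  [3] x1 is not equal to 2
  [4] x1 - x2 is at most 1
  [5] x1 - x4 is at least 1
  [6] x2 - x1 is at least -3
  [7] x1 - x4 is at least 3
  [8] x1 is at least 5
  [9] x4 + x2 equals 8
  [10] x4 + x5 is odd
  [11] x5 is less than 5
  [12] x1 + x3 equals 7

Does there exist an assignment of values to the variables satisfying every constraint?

Satisfiable

One satisfying assignment is x1 = 6, x2 = 5, x3 = 1, x4 = 3, x5 = 2.
For the less obvious constraints — constraint 1: x5 + x1 = 8; constraint 4: x1 - x2 = 1 — and the others hold by inspection.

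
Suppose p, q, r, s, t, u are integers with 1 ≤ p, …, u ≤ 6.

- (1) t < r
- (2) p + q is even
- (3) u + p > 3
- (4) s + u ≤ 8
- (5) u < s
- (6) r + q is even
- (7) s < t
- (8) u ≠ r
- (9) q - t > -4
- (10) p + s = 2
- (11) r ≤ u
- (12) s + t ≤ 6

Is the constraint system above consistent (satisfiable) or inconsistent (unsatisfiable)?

Constraints 1, 5, 7, and 11 give t < r, r ≤ u, u < s, s < t. Chaining: t < r ≤ u < s < t, which forces t < t — impossible.

Unsatisfiable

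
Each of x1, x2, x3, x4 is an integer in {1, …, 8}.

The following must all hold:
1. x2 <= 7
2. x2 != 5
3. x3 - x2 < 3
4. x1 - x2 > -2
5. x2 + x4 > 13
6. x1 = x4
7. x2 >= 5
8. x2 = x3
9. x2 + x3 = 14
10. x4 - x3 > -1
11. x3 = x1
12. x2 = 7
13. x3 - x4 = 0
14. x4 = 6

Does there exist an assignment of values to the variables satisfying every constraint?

Unsatisfiable

Constraint 12 fixes x2 = 7 and constraint 14 fixes x4 = 6. Constraints 6, 8, and 11 give x2 = x3 = x1 = x4, so x2 = x4. But 7 ≠ 6 — contradiction.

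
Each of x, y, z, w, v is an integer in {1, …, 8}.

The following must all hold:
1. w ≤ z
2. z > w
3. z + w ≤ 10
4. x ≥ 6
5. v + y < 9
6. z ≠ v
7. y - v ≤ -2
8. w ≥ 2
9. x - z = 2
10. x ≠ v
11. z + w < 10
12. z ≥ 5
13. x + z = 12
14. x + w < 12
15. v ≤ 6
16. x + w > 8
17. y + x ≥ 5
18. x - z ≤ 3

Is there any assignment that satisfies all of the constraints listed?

Satisfiable

The assignment x = 7, y = 1, z = 5, w = 2, v = 6 works:
  constraint 3 holds since z + w = 7.
  constraint 5 holds since v + y = 7.
The rest check out directly.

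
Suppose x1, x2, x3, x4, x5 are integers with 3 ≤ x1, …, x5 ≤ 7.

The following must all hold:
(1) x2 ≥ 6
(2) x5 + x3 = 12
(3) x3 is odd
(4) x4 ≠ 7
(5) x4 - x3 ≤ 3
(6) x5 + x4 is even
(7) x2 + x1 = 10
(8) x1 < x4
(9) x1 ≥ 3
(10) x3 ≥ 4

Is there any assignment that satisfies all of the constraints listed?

One satisfying assignment is x1 = 4, x2 = 6, x3 = 5, x4 = 5, x5 = 7.
For the less obvious constraints — constraint 2: x5 + x3 = 12; constraint 5: x4 - x3 = 0 — and the others hold by inspection.

Satisfiable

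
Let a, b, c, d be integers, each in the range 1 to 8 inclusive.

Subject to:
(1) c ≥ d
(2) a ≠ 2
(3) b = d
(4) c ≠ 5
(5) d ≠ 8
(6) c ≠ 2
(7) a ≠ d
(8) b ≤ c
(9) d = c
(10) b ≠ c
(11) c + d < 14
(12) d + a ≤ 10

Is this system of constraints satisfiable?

Unsatisfiable

From constraints 3 and 9, b = d = c, so b = c. But constraint 10 says b ≠ c. Contradiction.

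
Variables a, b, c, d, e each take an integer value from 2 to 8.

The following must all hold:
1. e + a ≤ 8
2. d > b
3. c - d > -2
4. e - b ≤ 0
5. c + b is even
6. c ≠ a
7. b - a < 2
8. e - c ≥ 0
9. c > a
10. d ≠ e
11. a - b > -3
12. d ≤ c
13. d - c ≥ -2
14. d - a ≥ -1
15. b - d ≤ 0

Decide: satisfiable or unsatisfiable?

Constraints 2, 4, 8, and 12 give c ≤ e, e ≤ b, b < d, d ≤ c. Chaining: c ≤ e ≤ b < d ≤ c, which forces c < c — impossible.

Unsatisfiable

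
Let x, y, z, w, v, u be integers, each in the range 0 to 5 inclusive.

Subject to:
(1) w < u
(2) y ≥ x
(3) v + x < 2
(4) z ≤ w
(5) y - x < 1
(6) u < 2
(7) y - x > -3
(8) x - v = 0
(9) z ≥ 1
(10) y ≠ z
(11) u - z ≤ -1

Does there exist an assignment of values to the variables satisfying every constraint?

Constraints 1, 4, and 11 give u < z, z ≤ w, w < u. Chaining: u < z ≤ w < u, which forces u < u — impossible.

Unsatisfiable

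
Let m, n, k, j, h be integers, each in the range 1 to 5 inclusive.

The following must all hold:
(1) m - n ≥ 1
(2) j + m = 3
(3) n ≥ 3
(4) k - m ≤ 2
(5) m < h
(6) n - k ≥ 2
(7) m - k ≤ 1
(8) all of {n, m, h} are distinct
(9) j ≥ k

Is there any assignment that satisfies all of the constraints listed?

Unsatisfiable

Constraints 1, 6, and 7 give m − n ≥ 1, n − k ≥ 2, k − m ≥ -1.
Adding all 3 inequalities: the left sides telescope to 0, and the right sides sum to 1 + 2 + (-1) = 2. So 0 ≥ 2, which is false.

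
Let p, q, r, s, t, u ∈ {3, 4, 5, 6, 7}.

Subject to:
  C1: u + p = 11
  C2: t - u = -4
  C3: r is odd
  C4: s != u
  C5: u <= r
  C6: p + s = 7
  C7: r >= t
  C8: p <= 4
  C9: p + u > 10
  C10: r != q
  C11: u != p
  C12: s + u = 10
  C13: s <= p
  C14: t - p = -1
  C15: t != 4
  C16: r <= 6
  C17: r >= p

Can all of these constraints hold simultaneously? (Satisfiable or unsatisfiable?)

Unsatisfiable

From constraints 5 and 16: u ≤ r ≤ 6. From constraint 8: p ≤ 4. Hence u + p ≤ 10. But constraint 1 requires u + p = 11, and 11 > 10. Contradiction.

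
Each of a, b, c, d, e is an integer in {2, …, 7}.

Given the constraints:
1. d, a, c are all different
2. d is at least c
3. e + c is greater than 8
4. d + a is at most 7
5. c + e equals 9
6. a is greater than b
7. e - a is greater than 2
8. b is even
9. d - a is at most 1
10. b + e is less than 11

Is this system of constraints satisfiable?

Satisfiable

Setting (a, b, c, d, e) = (4, 2, 2, 3, 7) satisfies everything: constraint 3: e + c = 9; constraint 4: d + a = 7; constraint 5: c + e = 9, and the others follow.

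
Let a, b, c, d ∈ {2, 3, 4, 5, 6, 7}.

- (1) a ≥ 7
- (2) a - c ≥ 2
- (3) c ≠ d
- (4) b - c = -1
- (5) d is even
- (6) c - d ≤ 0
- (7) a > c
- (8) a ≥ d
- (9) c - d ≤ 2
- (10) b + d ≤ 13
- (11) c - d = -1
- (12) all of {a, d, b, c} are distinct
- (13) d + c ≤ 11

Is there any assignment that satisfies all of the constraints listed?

Try a = 7, b = 4, c = 5, d = 6.
Check constraint 2: a - c = 2; constraint 4: b - c = -1; constraint 6: c - d = -1. The remaining constraints are straightforward to verify.

Satisfiable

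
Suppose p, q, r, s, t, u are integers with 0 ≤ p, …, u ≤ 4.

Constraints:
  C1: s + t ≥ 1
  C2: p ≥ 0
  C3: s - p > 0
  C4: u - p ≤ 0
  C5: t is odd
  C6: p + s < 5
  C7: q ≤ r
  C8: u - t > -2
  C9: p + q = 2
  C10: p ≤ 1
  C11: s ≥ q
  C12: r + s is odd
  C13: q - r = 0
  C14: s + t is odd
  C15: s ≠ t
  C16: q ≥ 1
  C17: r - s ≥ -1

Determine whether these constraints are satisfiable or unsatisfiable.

Satisfiable

Setting (p, q, r, s, t, u) = (1, 1, 1, 2, 1, 1) satisfies everything: constraint 1: s + t = 3; constraint 3: s - p = 1, and the others follow.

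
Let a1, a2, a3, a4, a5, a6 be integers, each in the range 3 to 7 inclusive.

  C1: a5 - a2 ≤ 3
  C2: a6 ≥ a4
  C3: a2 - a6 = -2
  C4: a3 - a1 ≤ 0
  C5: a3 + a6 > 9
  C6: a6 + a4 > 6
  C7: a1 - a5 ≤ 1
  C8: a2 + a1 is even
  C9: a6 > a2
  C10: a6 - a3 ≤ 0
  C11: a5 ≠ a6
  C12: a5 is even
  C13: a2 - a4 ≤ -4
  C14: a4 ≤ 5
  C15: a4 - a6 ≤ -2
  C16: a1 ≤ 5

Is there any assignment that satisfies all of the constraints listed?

Unsatisfiable

Constraints 1, 4, 7, 10, 13, and 15 give a2 − a5 ≥ -3, a5 − a1 ≥ -1, a1 − a3 ≥ 0, a3 − a6 ≥ 0, a6 − a4 ≥ 2, a4 − a2 ≥ 4.
Adding all 6 inequalities: the left sides telescope to 0, and the right sides sum to (-3) + (-1) + 0 + 0 + 2 + 4 = 2. So 0 ≥ 2, which is false.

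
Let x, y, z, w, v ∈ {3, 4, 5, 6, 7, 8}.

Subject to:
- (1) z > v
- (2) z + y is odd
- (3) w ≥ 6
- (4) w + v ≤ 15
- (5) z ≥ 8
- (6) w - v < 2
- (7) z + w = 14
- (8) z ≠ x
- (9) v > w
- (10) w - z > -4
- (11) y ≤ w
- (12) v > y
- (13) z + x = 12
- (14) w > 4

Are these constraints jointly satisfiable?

One satisfying assignment is x = 4, y = 3, z = 8, w = 6, v = 7.
For the less obvious constraints — constraint 4: w + v = 13; constraint 6: w - v = -1; constraint 7: z + w = 14 — and the others hold by inspection.

Satisfiable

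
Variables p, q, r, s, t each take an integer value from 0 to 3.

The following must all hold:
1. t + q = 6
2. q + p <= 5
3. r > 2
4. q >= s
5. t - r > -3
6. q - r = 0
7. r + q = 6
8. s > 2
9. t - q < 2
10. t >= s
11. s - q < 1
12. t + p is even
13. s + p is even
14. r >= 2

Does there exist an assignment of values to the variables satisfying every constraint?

The assignment p = 1, q = 3, r = 3, s = 3, t = 3 works:
  constraint 1 holds since t + q = 6.
  constraint 2 holds since q + p = 4.
The rest check out directly.

Satisfiable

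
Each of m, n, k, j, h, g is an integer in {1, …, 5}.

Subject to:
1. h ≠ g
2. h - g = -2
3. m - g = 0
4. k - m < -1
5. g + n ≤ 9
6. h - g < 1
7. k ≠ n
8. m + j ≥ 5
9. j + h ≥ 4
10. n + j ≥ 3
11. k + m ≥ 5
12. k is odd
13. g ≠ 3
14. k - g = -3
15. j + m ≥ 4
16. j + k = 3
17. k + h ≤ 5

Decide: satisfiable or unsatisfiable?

Satisfiable

One satisfying assignment is m = 4, n = 3, k = 1, j = 2, h = 2, g = 4.
For the less obvious constraints — constraint 2: h - g = -2; constraint 3: m - g = 0 — and the others hold by inspection.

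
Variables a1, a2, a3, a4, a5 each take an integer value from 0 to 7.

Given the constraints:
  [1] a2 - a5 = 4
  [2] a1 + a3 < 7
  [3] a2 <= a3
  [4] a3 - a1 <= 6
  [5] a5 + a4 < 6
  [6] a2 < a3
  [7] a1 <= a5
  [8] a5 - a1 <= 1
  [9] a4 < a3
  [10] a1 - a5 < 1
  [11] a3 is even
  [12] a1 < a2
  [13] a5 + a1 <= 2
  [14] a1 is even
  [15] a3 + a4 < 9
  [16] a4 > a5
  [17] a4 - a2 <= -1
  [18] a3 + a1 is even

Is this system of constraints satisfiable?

The assignment a1 = 0, a2 = 5, a3 = 6, a4 = 2, a5 = 1 works:
  constraint 1 holds since a2 - a5 = 4.
  constraint 2 holds since a1 + a3 = 6.
The rest check out directly.

Satisfiable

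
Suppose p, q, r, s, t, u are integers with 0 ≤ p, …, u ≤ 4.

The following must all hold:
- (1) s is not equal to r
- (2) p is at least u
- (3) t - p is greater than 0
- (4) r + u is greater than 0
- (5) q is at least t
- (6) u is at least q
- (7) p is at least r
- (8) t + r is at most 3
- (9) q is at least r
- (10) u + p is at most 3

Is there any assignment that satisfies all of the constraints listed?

Constraints 2, 3, 5, and 6 give u ≤ p, p < t, t ≤ q, q ≤ u. Chaining: u ≤ p < t ≤ q ≤ u, which forces u < u — impossible.

Unsatisfiable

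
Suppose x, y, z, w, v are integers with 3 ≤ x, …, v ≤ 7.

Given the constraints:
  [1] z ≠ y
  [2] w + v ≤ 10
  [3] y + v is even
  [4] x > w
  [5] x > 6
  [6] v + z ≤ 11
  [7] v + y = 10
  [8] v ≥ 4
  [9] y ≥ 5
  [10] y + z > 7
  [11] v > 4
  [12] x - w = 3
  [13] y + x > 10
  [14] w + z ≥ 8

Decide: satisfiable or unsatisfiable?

Try x = 7, y = 5, z = 4, w = 4, v = 5.
Check constraint 2: w + v = 9; constraint 6: v + z = 9; constraint 7: v + y = 10. The remaining constraints are straightforward to verify.

Satisfiable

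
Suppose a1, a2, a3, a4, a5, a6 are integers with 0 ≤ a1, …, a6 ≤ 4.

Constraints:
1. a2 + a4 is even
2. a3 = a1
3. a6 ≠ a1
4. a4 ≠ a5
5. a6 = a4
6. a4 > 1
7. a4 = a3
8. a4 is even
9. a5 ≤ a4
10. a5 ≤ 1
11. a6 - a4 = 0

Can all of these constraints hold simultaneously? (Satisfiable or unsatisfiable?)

From constraints 2, 5, and 7, a6 = a4 = a3 = a1, so a6 = a1. But constraint 3 says a6 ≠ a1. Contradiction.

Unsatisfiable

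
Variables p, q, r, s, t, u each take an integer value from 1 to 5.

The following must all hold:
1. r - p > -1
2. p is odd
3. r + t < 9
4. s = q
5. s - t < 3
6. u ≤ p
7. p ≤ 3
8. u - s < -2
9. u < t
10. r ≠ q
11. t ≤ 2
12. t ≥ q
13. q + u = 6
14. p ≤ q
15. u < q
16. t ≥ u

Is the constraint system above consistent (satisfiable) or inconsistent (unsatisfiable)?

From constraints 11 and 12: q ≤ t ≤ 2. From constraints 6 and 7: u ≤ p ≤ 3. Hence q + u ≤ 5. But constraint 13 requires q + u = 6, and 6 > 5. Contradiction.

Unsatisfiable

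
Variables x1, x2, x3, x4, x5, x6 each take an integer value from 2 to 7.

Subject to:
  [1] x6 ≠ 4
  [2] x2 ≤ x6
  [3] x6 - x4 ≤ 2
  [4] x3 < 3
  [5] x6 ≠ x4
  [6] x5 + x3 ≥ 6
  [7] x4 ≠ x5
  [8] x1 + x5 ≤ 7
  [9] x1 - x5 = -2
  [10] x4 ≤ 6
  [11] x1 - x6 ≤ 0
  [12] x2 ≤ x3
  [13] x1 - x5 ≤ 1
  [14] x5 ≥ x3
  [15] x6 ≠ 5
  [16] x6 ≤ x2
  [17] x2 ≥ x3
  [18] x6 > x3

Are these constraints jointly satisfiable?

Constraints 12, 16, and 18 give x3 < x6, x6 ≤ x2, x2 ≤ x3. Chaining: x3 < x6 ≤ x2 ≤ x3, which forces x3 < x3 — impossible.

Unsatisfiable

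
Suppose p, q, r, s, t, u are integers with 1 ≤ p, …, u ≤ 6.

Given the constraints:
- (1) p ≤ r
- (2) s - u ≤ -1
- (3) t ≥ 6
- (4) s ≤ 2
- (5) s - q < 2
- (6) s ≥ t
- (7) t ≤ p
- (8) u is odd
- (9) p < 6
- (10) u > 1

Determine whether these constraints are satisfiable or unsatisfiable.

Unsatisfiable

From constraint 3: t ≥ 6. From constraints 4 and 6: t ≤ s and s ≤ 2, so t ≤ 2. But 2 < 6, so no value of t works.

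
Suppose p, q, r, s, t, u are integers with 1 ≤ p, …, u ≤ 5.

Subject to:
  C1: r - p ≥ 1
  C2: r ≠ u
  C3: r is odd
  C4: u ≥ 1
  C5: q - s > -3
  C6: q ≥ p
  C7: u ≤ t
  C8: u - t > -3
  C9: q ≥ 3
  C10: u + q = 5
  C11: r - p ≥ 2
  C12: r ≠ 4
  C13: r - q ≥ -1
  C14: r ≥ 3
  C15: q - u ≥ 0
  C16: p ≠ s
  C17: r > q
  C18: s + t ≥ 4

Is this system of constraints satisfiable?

Satisfiable

The assignment p = 2, q = 3, r = 5, s = 5, t = 2, u = 2 works:
  constraint 1 holds since r - p = 3.
  constraint 5 holds since q - s = -2.
  constraint 8 holds since u - t = 0.
The rest check out directly.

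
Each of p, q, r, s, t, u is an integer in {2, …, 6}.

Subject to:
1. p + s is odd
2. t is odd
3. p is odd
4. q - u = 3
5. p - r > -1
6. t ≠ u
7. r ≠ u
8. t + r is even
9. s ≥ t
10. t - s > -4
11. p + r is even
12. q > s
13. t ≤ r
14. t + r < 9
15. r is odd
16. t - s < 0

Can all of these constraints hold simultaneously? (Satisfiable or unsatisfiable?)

Satisfiable

The assignment p = 3, q = 5, r = 3, s = 4, t = 3, u = 2 works:
  constraint 4 holds since q - u = 3.
  constraint 5 holds since p - r = 0.
The rest check out directly.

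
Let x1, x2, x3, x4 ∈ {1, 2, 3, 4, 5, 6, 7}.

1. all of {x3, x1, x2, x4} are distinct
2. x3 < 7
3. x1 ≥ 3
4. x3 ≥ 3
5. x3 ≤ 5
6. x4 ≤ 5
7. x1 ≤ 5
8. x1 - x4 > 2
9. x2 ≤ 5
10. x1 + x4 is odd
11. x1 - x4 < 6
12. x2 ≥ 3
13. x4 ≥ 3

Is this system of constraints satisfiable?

Unsatisfiable

Constraints 3, 4, 5, 6, 7, 9, 12, and 13 confine each of x3, x1, x2, x4 to the 3 values {3, …, 5}.
Constraint 1 requires all 4 of them to be distinct, but only 3 values are available — impossible by the pigeonhole principle.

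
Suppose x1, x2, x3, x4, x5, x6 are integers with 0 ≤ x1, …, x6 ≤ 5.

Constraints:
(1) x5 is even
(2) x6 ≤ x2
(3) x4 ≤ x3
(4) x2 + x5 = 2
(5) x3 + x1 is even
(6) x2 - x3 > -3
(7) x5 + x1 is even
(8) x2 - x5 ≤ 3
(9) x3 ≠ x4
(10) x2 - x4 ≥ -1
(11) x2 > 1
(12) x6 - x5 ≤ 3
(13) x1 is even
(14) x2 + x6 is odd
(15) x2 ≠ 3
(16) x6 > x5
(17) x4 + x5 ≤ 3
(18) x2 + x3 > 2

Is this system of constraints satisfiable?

Setting (x1, x2, x3, x4, x5, x6) = (0, 2, 2, 1, 0, 1) satisfies everything: constraint 4: x2 + x5 = 2; constraint 6: x2 - x3 = 0; constraint 8: x2 - x5 = 2, and the others follow.

Satisfiable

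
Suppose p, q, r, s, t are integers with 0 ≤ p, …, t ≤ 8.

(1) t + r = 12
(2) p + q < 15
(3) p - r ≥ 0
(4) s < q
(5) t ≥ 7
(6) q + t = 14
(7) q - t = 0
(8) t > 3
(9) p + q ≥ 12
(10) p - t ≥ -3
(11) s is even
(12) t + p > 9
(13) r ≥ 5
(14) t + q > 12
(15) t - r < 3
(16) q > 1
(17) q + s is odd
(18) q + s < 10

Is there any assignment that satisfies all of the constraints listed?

Satisfiable

Try p = 5, q = 7, r = 5, s = 0, t = 7.
Check constraint 1: t + r = 12; constraint 2: p + q = 12. The remaining constraints are straightforward to verify.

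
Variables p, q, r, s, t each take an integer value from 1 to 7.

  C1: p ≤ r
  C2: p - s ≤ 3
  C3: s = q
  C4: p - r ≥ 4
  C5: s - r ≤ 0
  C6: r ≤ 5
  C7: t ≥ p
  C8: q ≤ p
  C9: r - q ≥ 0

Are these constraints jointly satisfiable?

Unsatisfiable

Constraints 2, 4, and 5 give p − r ≥ 4, r − s ≥ 0, s − p ≥ -3.
Adding all 3 inequalities: the left sides telescope to 0, and the right sides sum to 4 + 0 + (-3) = 1. So 0 ≥ 1, which is false.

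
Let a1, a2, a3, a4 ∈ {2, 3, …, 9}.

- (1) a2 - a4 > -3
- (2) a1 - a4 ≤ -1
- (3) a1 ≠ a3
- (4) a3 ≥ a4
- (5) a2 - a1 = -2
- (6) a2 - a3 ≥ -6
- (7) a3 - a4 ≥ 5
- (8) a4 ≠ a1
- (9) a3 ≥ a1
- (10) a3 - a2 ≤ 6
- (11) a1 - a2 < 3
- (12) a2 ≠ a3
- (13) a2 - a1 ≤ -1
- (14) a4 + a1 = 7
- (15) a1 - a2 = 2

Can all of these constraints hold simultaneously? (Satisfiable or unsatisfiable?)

Unsatisfiable

Constraints 2, 6, 7, and 13 give a3 − a4 ≥ 5, a4 − a1 ≥ 1, a1 − a2 ≥ 1, a2 − a3 ≥ -6.
Adding all 4 inequalities: the left sides telescope to 0, and the right sides sum to 5 + 1 + 1 + (-6) = 1. So 0 ≥ 1, which is false.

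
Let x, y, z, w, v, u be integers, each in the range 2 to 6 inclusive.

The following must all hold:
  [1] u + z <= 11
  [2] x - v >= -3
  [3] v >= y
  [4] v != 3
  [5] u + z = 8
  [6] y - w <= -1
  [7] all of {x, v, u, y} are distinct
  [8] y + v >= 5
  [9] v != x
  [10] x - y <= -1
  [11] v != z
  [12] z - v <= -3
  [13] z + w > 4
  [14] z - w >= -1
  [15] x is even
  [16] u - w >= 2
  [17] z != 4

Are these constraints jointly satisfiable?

Constraints 2, 6, 10, 12, and 14 give v − z ≥ 3, z − w ≥ -1, w − y ≥ 1, y − x ≥ 1, x − v ≥ -3.
Adding all 5 inequalities: the left sides telescope to 0, and the right sides sum to 3 + (-1) + 1 + 1 + (-3) = 1. So 0 ≥ 1, which is false.

Unsatisfiable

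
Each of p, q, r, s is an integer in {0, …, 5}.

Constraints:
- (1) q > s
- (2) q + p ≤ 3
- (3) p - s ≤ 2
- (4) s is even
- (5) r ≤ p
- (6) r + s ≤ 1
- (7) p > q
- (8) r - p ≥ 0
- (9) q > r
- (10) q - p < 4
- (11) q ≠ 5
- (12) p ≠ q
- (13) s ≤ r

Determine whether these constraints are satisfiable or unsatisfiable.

Constraints 7, 8, and 9 give p ≤ r, r < q, q < p. Chaining: p ≤ r < q < p, which forces p < p — impossible.

Unsatisfiable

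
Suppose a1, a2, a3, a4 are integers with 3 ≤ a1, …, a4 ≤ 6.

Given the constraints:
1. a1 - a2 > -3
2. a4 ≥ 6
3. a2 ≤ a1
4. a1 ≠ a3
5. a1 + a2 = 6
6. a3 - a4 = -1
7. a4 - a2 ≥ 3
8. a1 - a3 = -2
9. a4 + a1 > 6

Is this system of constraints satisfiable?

Try a1 = 3, a2 = 3, a3 = 5, a4 = 6.
Check constraint 1: a1 - a2 = 0; constraint 5: a1 + a2 = 6; constraint 6: a3 - a4 = -1. The remaining constraints are straightforward to verify.

Satisfiable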